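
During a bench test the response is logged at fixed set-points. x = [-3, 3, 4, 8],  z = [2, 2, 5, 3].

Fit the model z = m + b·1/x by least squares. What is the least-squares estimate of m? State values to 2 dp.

m = 2.82

The normal equations are: 4·m + (3/8)·b = 12;  (3/8)·m + (173/576)·b = 13/8.
(Σ1 = 4, Σ1/x = 3/8, Σ1/x·1/x = 173/576, Σz = 12, Σ1/x·z = 13/8.)
Δ = 4·(173/576) − (3/8)² = 611/576.
m = (12·(173/576) − (3/8)·(13/8))/(611/576) = 1725/611; b = (4·(13/8) − (3/8)·12)/(611/576) = 1152/611.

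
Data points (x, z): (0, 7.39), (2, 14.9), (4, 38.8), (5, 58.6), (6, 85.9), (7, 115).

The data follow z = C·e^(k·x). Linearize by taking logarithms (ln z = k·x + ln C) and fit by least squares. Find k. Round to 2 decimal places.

Taking logs, ln z = k·x + ln C, so regress ln z on x.
Σx = 24.0000, Σ(x)² = 130.0000, Σln z = 21.6288, Σx·ln z = 100.3237.
Equations: 130.0000·k + 24.0000·ln C = 100.3237;  24.0000·k + 6·ln C = 21.6288.
Solving (det = 204.0000): k = 0.40614, ln C = 1.98024.

k = 0.41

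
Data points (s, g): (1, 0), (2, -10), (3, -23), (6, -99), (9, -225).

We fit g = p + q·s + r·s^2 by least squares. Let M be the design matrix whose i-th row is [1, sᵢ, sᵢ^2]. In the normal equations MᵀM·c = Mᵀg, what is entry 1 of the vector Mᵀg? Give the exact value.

Entry 1 ↔ basis 1, so (Mᵀg)_{1} = Σᵢ gᵢ = (1)·(0) + (1)·(-10) + (1)·(-23) + (1)·(-99) + (1)·(-225) = -357.

-357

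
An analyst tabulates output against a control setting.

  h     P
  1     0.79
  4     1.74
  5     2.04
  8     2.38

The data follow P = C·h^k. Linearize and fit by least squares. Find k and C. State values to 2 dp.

k = 0.55, C = 0.80

Taking logs, ln P = k·ln h + ln C, so regress ln P on ln h.
XᵀX = [[8.8362, 5.0752]; [5.0752, 4]], rhs = [3.7184, 1.8982]ᵀ  (here Σln h = 5.0752, Σ(ln h)² = 8.8362, Σln P = 1.8982, Σln h·ln P = 3.7184).
Solving (det = 9.5873): k = 0.54653, ln C = -0.21888, so C = exp(-0.21888) = 0.80342.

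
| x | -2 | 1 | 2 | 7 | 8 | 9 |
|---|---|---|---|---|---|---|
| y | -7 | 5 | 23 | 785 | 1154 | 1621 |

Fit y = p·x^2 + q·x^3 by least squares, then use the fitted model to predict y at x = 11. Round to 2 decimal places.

ŷ = 2904.17

Compute the Gram sums: Σx^2·x^2 = 13091, Σx^2·x^3 = 108625, Σx^3·x^3 = 911363.
And Σx^2·y = 243691, Σx^3·y = 2042057.
MᵀM·[p, q]ᵀ = Mᵀy becomes [[13091, 108625]; [108625, 911363]]·[p, q]ᵀ = [243691, 2042057]ᵀ.
det = 13091·911363 − 108625² = 131262408.
p = (243691·911363 − 108625·2042057)/131262408 = 3784989/1823089; q = (13091·2042057 − 108625·243691)/131262408 = 3633796/1823089.
At x = 11: ŷ = (3784989/1823089)·(121) + (3633796/1823089)·(1331) = 5294566145/1823089.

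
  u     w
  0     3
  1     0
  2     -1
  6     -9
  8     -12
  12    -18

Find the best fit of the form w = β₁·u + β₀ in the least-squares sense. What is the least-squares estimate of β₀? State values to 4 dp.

β₀ = 2.2343

Sums needed: Σu·u = 249, Σu = 29, Σ1 = 6.
And Σu·w = -368, Σw = -37.
MᵀM·[β₁, β₀]ᵀ = Mᵀw becomes [[249, 29]; [29, 6]]·[β₁, β₀]ᵀ = [-368, -37]ᵀ.
Eliminating β₀: 6·(row 1) − 29·(row 2) gives 653·β₁ = 6·(-368) − 29·(-37) = -1135, so β₁ = -1135/653.
Then β₀ = ((-37) − 29·(-1135/653))/6 = 1459/653.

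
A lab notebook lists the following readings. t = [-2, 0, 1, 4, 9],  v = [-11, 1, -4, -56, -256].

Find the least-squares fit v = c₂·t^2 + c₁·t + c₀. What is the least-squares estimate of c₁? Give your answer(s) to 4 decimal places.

AᵀA·[c₂, c₁, c₀]ᵀ = Aᵀv reads: 6834·c₂ + 786·c₁ + 102·c₀ = -21680;  786·c₂ + 102·c₁ + 12·c₀ = -2510;  102·c₂ + 12·c₁ + 5·c₀ = -326.
Row-reducing yields c₂ = -22943/7644, c₁ = -3593/2548, c₀ = -747/1274.

c₁ = -1.4101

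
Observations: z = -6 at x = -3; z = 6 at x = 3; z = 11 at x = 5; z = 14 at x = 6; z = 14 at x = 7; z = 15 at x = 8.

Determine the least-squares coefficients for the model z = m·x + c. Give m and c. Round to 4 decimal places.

With design matrix M, MᵀM = [[192, 26]; [26, 6]] and Mᵀz = [393, 54]ᵀ.
Eliminating c: 6·(row 1) − 26·(row 2) gives 476·m = 6·393 − 26·54 = 954, so m = 477/238.
Then c = (54 − 26·(477/238))/6 = 75/238.

m = 2.0042, c = 0.3151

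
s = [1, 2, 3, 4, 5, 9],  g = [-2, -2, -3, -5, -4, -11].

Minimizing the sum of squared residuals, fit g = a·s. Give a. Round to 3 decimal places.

a = -1.132

With design matrix M, MᵀM = [[136]] and Mᵀg = [-154]ᵀ.
a = (-154)/136 = -1.13235.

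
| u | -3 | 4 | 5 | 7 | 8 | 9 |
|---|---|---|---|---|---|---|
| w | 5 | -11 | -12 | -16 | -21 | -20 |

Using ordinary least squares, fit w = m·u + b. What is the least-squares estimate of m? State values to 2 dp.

m = -2.17

Sums needed: Σu·u = 244, Σu = 30, Σ1 = 6.
Right-hand side: Σu·w = -579, Σw = -75.
XᵀX·[m, b]ᵀ = Xᵀw becomes [[244, 30]; [30, 6]]·[m, b]ᵀ = [-579, -75]ᵀ.
Eliminating b: 6·(row 1) − 30·(row 2) gives 564·m = 6·(-579) − 30·(-75) = -1224, so m = -102/47.
Then b = ((-75) − 30·(-102/47))/6 = -155/94.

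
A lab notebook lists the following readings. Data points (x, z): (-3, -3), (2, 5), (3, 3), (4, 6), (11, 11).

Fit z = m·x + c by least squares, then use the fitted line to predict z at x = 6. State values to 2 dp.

ẑ = 6.92

Normal-equation sums: Σx·x = 159, Σx = 17, Σ1 = 5.
Right-hand side: Σx·z = 173, Σz = 22.
Eliminating c: 5·(row 1) − 17·(row 2) gives 506·m = 5·173 − 17·22 = 491, so m = 491/506.
Then c = (22 − 17·(491/506))/5 = 557/506.
At x = 6: ẑ = (491/506)·(6) + (557/506)·(1) = 3503/506.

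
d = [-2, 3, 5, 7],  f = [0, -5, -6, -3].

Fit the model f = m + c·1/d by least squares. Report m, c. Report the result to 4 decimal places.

Setting ∂/∂m … = 0 gives: 4·m + (37/210)·c = -14;  (37/210)·m + (18589/44100)·c = -346/105.
Δ = 4·(18589/44100) − (37/210)² = 24329/14700.
m = ((-14)·(18589/44100) − (37/210)·(-346/105))/(24329/14700) = -78214/24329; c = (4·(-346/105) − (37/210)·(-14))/(24329/14700) = -157500/24329.

m = -3.2148, c = -6.4738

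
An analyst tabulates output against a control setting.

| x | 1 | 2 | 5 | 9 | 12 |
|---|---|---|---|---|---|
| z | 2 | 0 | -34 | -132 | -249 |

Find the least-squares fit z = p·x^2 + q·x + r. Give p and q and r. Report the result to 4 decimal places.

p = -1.9901, q = 3.0456, r = 1.2291

Sums needed: Σx^2·x^2 = 27939, Σx^2·x = 2591, Σx^2 = 255, Σx·x = 255, Σx = 29, Σ1 = 5.
And Σx^2·z = -47396, Σx·z = -4344, Σz = -413.
Normal equations: [[27939, 2591, 255]; [2591, 255, 29]; [255, 29, 5]]·[p, q, r]ᵀ = [-47396, -4344, -413]ᵀ.
Row-reducing yields p = -297153/149318, q = 454759/149318, r = 7059/5743.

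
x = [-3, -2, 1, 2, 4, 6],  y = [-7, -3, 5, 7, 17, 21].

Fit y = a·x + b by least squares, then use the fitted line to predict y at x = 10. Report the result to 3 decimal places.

ŷ = 33.933

Entries of AᵀA: Σx·x = 70, Σx = 8, Σ1 = 6.
For Aᵀy: Σx·y = 240, Σy = 40.
AᵀA·[a, b]ᵀ = Aᵀy becomes [[70, 8]; [8, 6]]·[a, b]ᵀ = [240, 40]ᵀ.
Determinant 70·6 − 8² = 356.
a = (240·6 − 8·40)/356 = 280/89; b = (70·40 − 8·240)/356 = 220/89.
At x = 10: ŷ = (280/89)·(10) + (220/89)·(1) = 3020/89.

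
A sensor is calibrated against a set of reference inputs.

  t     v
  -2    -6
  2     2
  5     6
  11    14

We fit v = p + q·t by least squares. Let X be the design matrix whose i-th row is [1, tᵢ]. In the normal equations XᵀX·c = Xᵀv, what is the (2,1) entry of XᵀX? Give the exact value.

16

Row 2 ↔ basis t, column 1 ↔ basis 1, so (XᵀX)_{2,1} = Σᵢ t = (-2)·(1) + (2)·(1) + (5)·(1) + (11)·(1) = 16.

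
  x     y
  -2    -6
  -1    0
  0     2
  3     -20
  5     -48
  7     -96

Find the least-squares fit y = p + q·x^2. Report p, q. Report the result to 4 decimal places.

The normal system AᵀA·[p, q]ᵀ = Aᵀy is [[6, 88]; [88, 3124]]·[p, q]ᵀ = [-168, -6108]ᵀ.
Eliminating q: 3124·(row 1) − 88·(row 2) gives 11000·p = 3124·(-168) − 88·(-6108) = 12672, so p = 144/125.
Then q = ((-6108) − 88·(144/125))/3124 = -2733/1375.

p = 1.1520, q = -1.9876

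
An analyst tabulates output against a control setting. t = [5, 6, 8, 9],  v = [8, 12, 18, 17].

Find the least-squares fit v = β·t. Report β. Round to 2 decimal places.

From the data, Σt·t = 206.
Right-hand side: Σt·v = 409.
Normal equations: [[206]]·[β]ᵀ = [409]ᵀ.
β = 409/206 = 1.98544.

β = 1.99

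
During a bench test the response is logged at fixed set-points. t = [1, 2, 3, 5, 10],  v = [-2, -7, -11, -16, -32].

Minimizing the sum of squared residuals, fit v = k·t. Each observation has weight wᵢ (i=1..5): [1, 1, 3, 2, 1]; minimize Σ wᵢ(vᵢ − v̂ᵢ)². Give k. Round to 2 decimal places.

The normal system AᵀWA·[k]ᵀ = AᵀWv is [[182]]·[k]ᵀ = [-595]ᵀ.
k = (-595)/182 = -3.26923.

k = -3.27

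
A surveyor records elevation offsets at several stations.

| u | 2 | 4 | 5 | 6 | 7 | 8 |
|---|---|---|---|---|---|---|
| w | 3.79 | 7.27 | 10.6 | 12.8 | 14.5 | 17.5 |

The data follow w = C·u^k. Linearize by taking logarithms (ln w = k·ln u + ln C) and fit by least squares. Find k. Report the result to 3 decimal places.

Linearized form: ln w = k·ln u + ln C. From the 6 transformed points,
AᵀA = [[16.3136, 9.5060]; [9.5060, 6]], rhs = [23.1967, 13.7628]ᵀ  (here Σln u = 9.5060, Σ(ln u)² = 16.3136, Σln w = 13.7628, Σln u·ln w = 23.1967).
Slope k = (n·Σln u·ln w − Σln u·Σln w)/(n·Σ(ln u)² − (Σln u)²) = (6·23.1967 − 9.5060·13.7628)/7.5177 = 1.11087; ln C = (Σln w − k·Σln u)/n = 0.53381.

k = 1.111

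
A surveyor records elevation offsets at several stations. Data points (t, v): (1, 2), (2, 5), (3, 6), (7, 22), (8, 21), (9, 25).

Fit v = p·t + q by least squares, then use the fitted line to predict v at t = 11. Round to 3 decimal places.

The normal equations are: 208·p + 30·q = 577;  30·p + 6·q = 81.
Δ = 208·6 − 30² = 348.
p = (577·6 − 30·81)/348 = 86/29; q = (208·81 − 30·577)/348 = -77/58.
At t = 11: v̂ = (86/29)·(11) + (-77/58)·(1) = 1815/58.

v̂ = 31.293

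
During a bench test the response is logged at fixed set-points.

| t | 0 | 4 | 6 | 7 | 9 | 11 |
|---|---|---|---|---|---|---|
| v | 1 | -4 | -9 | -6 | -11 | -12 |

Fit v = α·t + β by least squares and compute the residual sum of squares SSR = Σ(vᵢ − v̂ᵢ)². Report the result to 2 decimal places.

Compute the Gram sums: Σt·t = 303, Σt = 37, Σ1 = 6.
For Xᵀv: Σt·v = -343, Σv = -41.
det = 303·6 − 37² = 449.
α = ((-343)·6 − 37·(-41))/449 = -541/449; β = (303·(-41) − 37·(-343))/449 = 268/449.
Residuals: 181/449, 100/449, -1063/449, 825/449, -338/449, 295/449; SSR = 4576/449.

SSR = 10.19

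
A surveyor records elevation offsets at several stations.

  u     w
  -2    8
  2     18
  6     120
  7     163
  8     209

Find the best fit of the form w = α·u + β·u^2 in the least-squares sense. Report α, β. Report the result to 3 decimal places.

The normal system XᵀX·[α, β]ᵀ = Xᵀw is [[157, 1071]; [1071, 7825]]·[α, β]ᵀ = [3553, 25787]ᵀ.
Δ = 157·7825 − 1071² = 81484.
α = (3553·7825 − 1071·25787)/81484 = 46087/20371; β = (157·25787 − 1071·3553)/81484 = 60824/20371.

α = 2.262, β = 2.986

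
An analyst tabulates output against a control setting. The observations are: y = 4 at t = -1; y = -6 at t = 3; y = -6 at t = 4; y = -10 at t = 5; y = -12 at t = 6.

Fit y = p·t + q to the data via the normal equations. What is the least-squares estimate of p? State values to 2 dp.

p = -2.26

Sums needed: Σt·t = 87, Σt = 17, Σ1 = 5.
Moment sums: Σt·y = -168, Σy = -30.
Eliminating q: 5·(row 1) − 17·(row 2) gives 146·p = 5·(-168) − 17·(-30) = -330, so p = -165/73.
Then q = ((-30) − 17·(-165/73))/5 = 123/73.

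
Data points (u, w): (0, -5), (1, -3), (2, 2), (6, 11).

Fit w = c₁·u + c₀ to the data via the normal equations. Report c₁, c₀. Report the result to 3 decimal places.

The normal equations are: 41·c₁ + 9·c₀ = 67;  9·c₁ + 4·c₀ = 5.
(Σu·u = 41, Σu = 9, Σ1 = 4, Σu·w = 67, Σw = 5.)
Eliminating c₀: 4·(row 1) − 9·(row 2) gives 83·c₁ = 4·67 − 9·5 = 223, so c₁ = 223/83.
Then c₀ = (5 − 9·(223/83))/4 = -398/83.

c₁ = 2.687, c₀ = -4.795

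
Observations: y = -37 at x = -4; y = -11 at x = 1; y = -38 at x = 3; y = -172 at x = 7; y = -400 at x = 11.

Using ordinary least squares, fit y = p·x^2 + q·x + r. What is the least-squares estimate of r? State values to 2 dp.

With design matrix A, AᵀA = [[17380, 1638, 196]; [1638, 196, 18]; [196, 18, 5]] and Aᵀy = [-57773, -5581, -658]ᵀ.
Inverting the 3×3 Gram matrix, [p, q, r]ᵀ = [-3001605/1007126, -3326171/1007126, -1450325/503563]ᵀ.

r = -2.88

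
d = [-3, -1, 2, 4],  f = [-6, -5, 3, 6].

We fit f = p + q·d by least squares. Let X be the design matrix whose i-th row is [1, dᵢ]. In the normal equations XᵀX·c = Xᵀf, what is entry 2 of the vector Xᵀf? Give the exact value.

53

Entry 2 ↔ basis d, so (Xᵀf)_{2} = Σᵢ (d)·fᵢ = (-3)·(-6) + (-1)·(-5) + (2)·(3) + (4)·(6) = 53.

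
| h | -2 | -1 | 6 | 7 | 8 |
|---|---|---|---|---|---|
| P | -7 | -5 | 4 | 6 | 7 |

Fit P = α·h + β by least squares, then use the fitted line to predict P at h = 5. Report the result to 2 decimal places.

P̂ = 2.93

From the data, Σh·h = 154, Σh = 18, Σ1 = 5.
Moment sums: Σh·P = 141, ΣP = 5.
So AᵀA·[α, β]ᵀ = AᵀP: [[154, 18]; [18, 5]]·[α, β]ᵀ = [141, 5]ᵀ.
Δ = 154·5 − 18² = 446.
α = (141·5 − 18·5)/446 = 615/446; β = (154·5 − 18·141)/446 = -884/223.
At h = 5: P̂ = (615/446)·(5) + (-884/223)·(1) = 1307/446.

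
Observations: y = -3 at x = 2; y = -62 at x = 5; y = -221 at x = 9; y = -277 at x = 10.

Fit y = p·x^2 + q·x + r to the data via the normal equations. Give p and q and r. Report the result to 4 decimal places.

p = -2.9325, q = 1.0227, r = 6.5563

The normal equations are: 17202·p + 1862·q + 210·r = -47163;  1862·p + 210·q + 26·r = -5075;  210·p + 26·q + 4·r = -563.
Solving the 3×3 system (Gaussian elimination) gives p = -9161/3124, q = 45/44, r = 931/142.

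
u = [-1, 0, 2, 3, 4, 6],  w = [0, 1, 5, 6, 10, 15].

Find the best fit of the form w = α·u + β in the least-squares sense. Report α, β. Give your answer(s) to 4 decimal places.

Entries of AᵀA: Σu·u = 66, Σu = 14, Σ1 = 6.
Right-hand side: Σu·w = 158, Σw = 37.
AᵀA·[α, β]ᵀ = Aᵀw becomes [[66, 14]; [14, 6]]·[α, β]ᵀ = [158, 37]ᵀ.
Determinant 66·6 − 14² = 200.
α = (158·6 − 14·37)/200 = 43/20; β = (66·37 − 14·158)/200 = 23/20.

α = 2.1500, β = 1.1500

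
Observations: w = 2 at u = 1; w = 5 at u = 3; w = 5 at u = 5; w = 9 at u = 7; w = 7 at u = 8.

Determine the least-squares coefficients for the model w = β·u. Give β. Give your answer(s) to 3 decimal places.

Entries of AᵀA: Σu·u = 148.
And Σu·w = 161.
AᵀA·[β]ᵀ = Aᵀw becomes [[148]]·[β]ᵀ = [161]ᵀ.
Hence β = 161 / 148 ≈ 1.08784.

β = 1.088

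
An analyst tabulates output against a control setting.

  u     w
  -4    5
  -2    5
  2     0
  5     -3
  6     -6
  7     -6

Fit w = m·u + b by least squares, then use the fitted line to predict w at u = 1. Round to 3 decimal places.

ŵ = 0.632

Sums needed: Σu·u = 134, Σu = 14, Σ1 = 6.
Moment sums: Σu·w = -123, Σw = -5.
det = 134·6 − 14² = 608.
m = ((-123)·6 − 14·(-5))/608 = -167/152; b = (134·(-5) − 14·(-123))/608 = 263/152.
At u = 1: ŵ = (-167/152)·(1) + (263/152)·(1) = 12/19.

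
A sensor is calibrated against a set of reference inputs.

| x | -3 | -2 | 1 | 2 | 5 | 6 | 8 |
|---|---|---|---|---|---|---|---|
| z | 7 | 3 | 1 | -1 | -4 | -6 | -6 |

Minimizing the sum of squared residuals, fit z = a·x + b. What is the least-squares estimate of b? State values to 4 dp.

b = 1.9466

From the data, Σx·x = 143, Σx = 17, Σ1 = 7.
For Mᵀz: Σx·z = -132, Σz = -6.
MᵀM·[a, b]ᵀ = Mᵀz becomes [[143, 17]; [17, 7]]·[a, b]ᵀ = [-132, -6]ᵀ.
Determinant 143·7 − 17² = 712.
a = ((-132)·7 − 17·(-6))/712 = -411/356; b = (143·(-6) − 17·(-132))/712 = 693/356.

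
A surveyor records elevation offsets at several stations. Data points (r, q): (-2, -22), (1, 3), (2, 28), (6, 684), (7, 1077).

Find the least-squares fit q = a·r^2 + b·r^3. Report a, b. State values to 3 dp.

a = 0.836, b = 3.023

Setting ∂/∂a … = 0 gives: 3730·a + 24584·b = 77424;  24584·a + 164434·b = 517558.
Eliminating b: 164434·(row 1) − 24584·(row 2) gives 8965764·a = 164434·77424 − 24584·517558 = 7492144, so a = 1873036/2241441.
Then b = (517558 − 24584·(1873036/2241441))/164434 = 6774931/2241441.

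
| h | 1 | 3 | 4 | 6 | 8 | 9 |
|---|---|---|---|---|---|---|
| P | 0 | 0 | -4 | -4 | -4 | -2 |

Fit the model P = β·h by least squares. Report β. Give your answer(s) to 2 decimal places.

With design matrix A, AᵀA = [[207]] and AᵀP = [-90]ᵀ.
β = (-90)/207 = -0.434783.

β = -0.43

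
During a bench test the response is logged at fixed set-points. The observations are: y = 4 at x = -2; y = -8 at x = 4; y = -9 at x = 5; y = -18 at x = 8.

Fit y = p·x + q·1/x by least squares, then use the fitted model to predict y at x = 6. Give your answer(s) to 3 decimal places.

ŷ = -12.691

Sums needed: Σx·x = 109, Σx·1/x = 4, Σ1/x·1/x = 589/1600.
And Σx·y = -229, Σ1/x·y = -161/20.
det = 109·(589/1600) − 4² = 38601/1600.
p = ((-229)·(589/1600) − 4·(-161/20))/(38601/1600) = -27787/12867; q = (109·(-161/20) − 4·(-229))/(38601/1600) = 20560/12867.
At x = 6: ŷ = (-27787/12867)·(6) + (20560/12867)·(1/6) = -489886/38601.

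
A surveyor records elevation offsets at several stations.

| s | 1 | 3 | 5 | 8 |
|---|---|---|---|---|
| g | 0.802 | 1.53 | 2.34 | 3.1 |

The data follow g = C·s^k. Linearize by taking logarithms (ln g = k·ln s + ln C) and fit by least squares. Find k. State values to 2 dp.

k = 0.66

With ln gᵢ as the transformed response and ln sᵢ as the regressor:
Σln s = 4.7875, Σ(ln s)² = 8.1213, Σln g = 2.1862, Σln s·ln g = 4.1882.
Equations: 8.1213·k + 4.7875·ln C = 4.1882;  4.7875·k + 4·ln C = 2.1862.
Δ = 8.1213·4 − (4.7875)² = 9.5652; k = (4.1882·4 − 4.7875·2.1862)/9.5652 = 0.65721, ln C = (8.1213·2.1862 − 4.7875·4.1882)/9.5652 = -0.24005.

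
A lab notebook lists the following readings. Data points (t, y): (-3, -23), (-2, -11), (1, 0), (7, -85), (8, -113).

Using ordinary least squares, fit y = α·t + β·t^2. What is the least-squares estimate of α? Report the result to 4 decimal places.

α = 1.6955

AᵀA·[α, β]ᵀ = Aᵀy reads: 127·α + 821·β = -1408;  821·α + 6595·β = -11648.
Determinant 127·6595 − 821² = 163524.
α = ((-1408)·6595 − 821·(-11648))/163524 = 23104/13627; β = (127·(-11648) − 821·(-1408))/163524 = -26944/13627.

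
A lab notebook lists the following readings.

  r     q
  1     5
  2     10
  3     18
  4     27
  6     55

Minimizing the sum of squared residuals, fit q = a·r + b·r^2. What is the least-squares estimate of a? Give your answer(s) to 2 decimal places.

The normal equations are: 66·a + 316·b = 517;  316·a + 1650·b = 2619.
Eliminating b: 1650·(row 1) − 316·(row 2) gives 9044·a = 1650·517 − 316·2619 = 25446, so a = 12723/4522.
Then b = (2619 − 316·(12723/4522))/1650 = 4741/4522.

a = 2.81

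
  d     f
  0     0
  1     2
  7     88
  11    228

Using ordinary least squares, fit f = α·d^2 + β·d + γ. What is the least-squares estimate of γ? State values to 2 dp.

γ = 0.74

AᵀA·[α, β, γ]ᵀ = Aᵀf reads: 17043·α + 1675·β + 171·γ = 31902;  1675·α + 171·β + 19·γ = 3126;  171·α + 19·β + 4·γ = 318.
Solving the 3×3 system (Gaussian elimination) gives α = 2487/1223, β = -35769/20791, γ = 15360/20791.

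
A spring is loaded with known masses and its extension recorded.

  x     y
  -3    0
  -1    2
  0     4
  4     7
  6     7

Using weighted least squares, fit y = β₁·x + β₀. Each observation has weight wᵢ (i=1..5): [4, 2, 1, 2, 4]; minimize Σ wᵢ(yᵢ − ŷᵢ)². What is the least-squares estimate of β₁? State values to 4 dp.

β₁ = 0.7974

From the data, Σwᵢ·x·x = 214, Σwᵢ·x = 18, Σwᵢ·1 = 13.
For MᵀWy: Σwᵢ·x·y = 220, Σwᵢ·y = 50.
Eliminating β₀: 13·(row 1) − 18·(row 2) gives 2458·β₁ = 13·220 − 18·50 = 1960, so β₁ = 980/1229.
Then β₀ = (50 − 18·(980/1229))/13 = 3370/1229.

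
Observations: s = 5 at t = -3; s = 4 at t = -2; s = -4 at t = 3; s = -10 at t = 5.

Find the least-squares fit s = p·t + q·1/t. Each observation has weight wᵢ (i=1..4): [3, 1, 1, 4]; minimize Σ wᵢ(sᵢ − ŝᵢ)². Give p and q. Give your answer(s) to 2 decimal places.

Sums needed: Σwᵢ·t·t = 140, Σwᵢ·t·1/t = 9, Σwᵢ·1/t·1/t = 769/900.
For AᵀWs: Σwᵢ·t·s = -265, Σwᵢ·1/t·s = -49/3.
AᵀWA·[p, q]ᵀ = AᵀWs becomes [[140, 9]; [9, 769/900]]·[p, q]ᵀ = [-265, -49/3]ᵀ.
Determinant 140·(769/900) − 9² = 1738/45.
p = ((-265)·(769/900) − 9·(-49/3))/(1738/45) = -14297/6952; q = (140·(-49/3) − 9·(-265))/(1738/45) = 4425/1738.

p = -2.06, q = 2.55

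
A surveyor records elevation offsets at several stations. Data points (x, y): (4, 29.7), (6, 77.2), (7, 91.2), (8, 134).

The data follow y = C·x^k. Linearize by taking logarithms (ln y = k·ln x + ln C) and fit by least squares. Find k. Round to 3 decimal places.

k = 2.121

With ln yᵢ as the transformed response and ln xᵢ as the regressor:
AᵀA = [[13.2429, 7.2034]; [7.2034, 4]], rhs = [31.4556, 17.1484]ᵀ  (here Σln x = 7.2034, Σ(ln x)² = 13.2429, Σln y = 17.1484, Σln x·ln y = 31.4556).
Solving (det = 1.0824): k = 2.12054, ln C = 0.46833.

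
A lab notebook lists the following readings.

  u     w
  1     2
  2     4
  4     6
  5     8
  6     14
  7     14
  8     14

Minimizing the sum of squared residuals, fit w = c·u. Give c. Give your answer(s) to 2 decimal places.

c = 1.89

With design matrix M, MᵀM = [[195]] and Mᵀw = [368]ᵀ.
c = 368/195 = 1.88718.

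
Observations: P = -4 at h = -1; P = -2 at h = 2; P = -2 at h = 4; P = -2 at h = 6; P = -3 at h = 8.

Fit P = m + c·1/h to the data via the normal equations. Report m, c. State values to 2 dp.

Compute the Gram sums: Σ1 = 5, Σ1/h = 1/24, Σ1/h·1/h = 781/576.
For AᵀP: ΣP = -13, Σ1/h·P = 43/24.
Normal equations: [[5, 1/24]; [1/24, 781/576]]·[m, c]ᵀ = [-13, 43/24]ᵀ.
Eliminating c: (781/576)·(row 1) − (1/24)·(row 2) gives (61/9)·m = (781/576)·(-13) − (1/24)·(43/24) = -2549/144, so m = -2549/976.
Then c = ((43/24) − (1/24)·(-2549/976))/(781/576) = 171/122.

m = -2.61, c = 1.40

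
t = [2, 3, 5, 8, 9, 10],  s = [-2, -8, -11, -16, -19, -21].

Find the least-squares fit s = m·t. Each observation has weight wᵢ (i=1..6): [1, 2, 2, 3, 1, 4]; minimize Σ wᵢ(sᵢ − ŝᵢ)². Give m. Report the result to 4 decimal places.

From the data, Σwᵢ·t·t = 745.
And Σwᵢ·t·s = -1557.
XᵀWX·[m]ᵀ = XᵀWs becomes [[745]]·[m]ᵀ = [-1557]ᵀ.
Hence m = -1557 / 745 ≈ -2.08993.

m = -2.0899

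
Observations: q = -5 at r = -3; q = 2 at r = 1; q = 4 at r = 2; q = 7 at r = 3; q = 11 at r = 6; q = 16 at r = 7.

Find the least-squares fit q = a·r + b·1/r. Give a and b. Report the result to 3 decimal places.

a = 2.089, b = -0.274

Sums needed: Σr·r = 108, Σr·1/r = 6, Σ1/r·1/r = 149/98.
Right-hand side: Σr·q = 224, Σ1/r·q = 509/42.
Δ = 108·(149/98) − 6² = 6282/49.
a = (224·(149/98) − 6·(509/42))/(6282/49) = 4375/2094; b = (108·(509/42) − 6·224)/(6282/49) = -287/1047.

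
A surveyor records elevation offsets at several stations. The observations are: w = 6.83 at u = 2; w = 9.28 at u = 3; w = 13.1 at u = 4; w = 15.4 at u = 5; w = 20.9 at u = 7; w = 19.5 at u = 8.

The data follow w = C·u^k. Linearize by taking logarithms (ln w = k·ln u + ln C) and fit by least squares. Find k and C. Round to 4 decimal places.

k = 0.8210, C = 3.9424

Taking logs, ln w = k·ln u + ln C, so regress ln w on ln u.
AᵀA = [[14.3101, 8.8128]; [8.8128, 6]], rhs = [23.8384, 15.4663]ᵀ  (here Σln u = 8.8128, Σ(ln u)² = 14.3101, Σln w = 15.4663, Σln u·ln w = 23.8384).
Solving (det = 8.1947): k = 0.82102, ln C = 1.37180, so C = exp(1.37180) = 3.94244.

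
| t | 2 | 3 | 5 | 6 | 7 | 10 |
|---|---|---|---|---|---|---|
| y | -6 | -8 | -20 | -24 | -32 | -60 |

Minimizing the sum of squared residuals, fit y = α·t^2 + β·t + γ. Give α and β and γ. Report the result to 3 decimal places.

α = -0.496, β = -0.834, γ = -1.971

Normal-equation sums: Σt^2·t^2 = 14419, Σt^2·t = 1719, Σt^2 = 223, Σt·t = 223, Σt = 33, Σ1 = 6.
And Σt^2·y = -9028, Σt·y = -1104, Σy = -150.
Normal equations: [[14419, 1719, 223]; [1719, 223, 33]; [223, 33, 6]]·[α, β, γ]ᵀ = [-9028, -1104, -150]ᵀ.
Solving the 3×3 system (Gaussian elimination) gives α = -4419/8905, β = -1485/1781, γ = -17548/8905.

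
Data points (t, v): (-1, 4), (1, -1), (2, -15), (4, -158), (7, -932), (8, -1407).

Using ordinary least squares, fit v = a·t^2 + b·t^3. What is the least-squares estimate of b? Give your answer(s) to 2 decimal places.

Sums needed: Σt^2·t^2 = 6771, Σt^2·t^3 = 50631, Σt^3·t^3 = 383955.
Moment sums: Σt^2·v = -138301, Σt^3·v = -1050297.
Eliminating b: 383955·(row 1) − 50631·(row 2) gives 36261144·a = 383955·(-138301) − 50631·(-1050297) = 76226952, so a = 3176123/1510881.
Then b = ((-1050297) − 50631·(3176123/1510881))/383955 = -4551794/1510881.

b = -3.01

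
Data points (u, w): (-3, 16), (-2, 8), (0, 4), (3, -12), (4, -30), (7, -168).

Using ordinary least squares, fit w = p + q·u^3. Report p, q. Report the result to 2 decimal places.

p = 2.84, q = -0.50

The normal equations are: 6·p + 399·q = -182;  399·p + 123267·q = -60364.
(Σ1 = 6, Σu^3 = 399, Σu^3·u^3 = 123267, Σw = -182, Σu^3·w = -60364.)
Δ = 6·123267 − 399² = 580401.
p = ((-182)·123267 − 399·(-60364))/580401 = 550214/193467; q = (6·(-60364) − 399·(-182))/580401 = -32174/64489.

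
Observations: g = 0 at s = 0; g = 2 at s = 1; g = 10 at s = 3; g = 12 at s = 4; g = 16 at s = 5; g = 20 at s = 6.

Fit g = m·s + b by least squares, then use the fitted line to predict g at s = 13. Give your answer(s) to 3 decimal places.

ĝ = 42.981

The normal system AᵀA·[m, b]ᵀ = Aᵀg is [[87, 19]; [19, 6]]·[m, b]ᵀ = [280, 60]ᵀ.
det = 87·6 − 19² = 161.
m = (280·6 − 19·60)/161 = 540/161; b = (87·60 − 19·280)/161 = -100/161.
At s = 13: ĝ = (540/161)·(13) + (-100/161)·(1) = 6920/161.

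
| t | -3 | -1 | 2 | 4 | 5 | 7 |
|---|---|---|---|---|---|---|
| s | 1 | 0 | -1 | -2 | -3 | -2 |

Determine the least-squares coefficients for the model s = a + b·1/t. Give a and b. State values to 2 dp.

a = -1.23, b = -1.70

Entries of AᵀA: Σ1 = 6, Σ1/t = -101/420, Σ1/t·1/t = 261781/176400.
Right-hand side: Σs = -7, Σ1/t·s = -233/105.
Δ = 6·(261781/176400) − (-101/420)² = 312097/35280.
a = ((-7)·(261781/176400) − (-101/420)·(-233/105))/(312097/35280) = -1926599/1560485; b = (6·(-233/105) − (-101/420)·(-7))/(312097/35280) = -529116/312097.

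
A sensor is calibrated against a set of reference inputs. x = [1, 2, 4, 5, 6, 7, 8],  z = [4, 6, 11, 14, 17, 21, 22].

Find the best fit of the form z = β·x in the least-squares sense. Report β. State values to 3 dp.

β = 2.846

From the data, Σx·x = 195.
Moment sums: Σx·z = 555.
β = 555/195 = 2.84615.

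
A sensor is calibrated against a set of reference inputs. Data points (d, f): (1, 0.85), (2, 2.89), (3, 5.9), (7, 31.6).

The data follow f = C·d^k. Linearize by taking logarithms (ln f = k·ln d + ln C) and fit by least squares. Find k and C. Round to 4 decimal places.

Let Y = ln f. Fitting Y = k·ln d + ln C by least squares:
XᵀX = [[5.4740, 3.7377]; [3.7377, 4]], rhs = [9.4051, 6.1268]ᵀ  (here Σln d = 3.7377, Σ(ln d)² = 5.4740, Σln f = 6.1268, Σln d·ln f = 9.4051).
Δ = 5.4740·4 − (3.7377)² = 7.9257; k = (9.4051·4 − 3.7377·6.1268)/7.9257 = 1.85730, ln C = (5.4740·6.1268 − 3.7377·9.4051)/7.9257 = -0.20378, so C = exp(-0.20378) = 0.81564.

k = 1.8573, C = 0.8156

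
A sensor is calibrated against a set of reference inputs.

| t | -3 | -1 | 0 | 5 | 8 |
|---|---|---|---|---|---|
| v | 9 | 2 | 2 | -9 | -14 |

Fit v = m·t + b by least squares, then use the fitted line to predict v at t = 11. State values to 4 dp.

v̂ = -20.6667

The normal equations are: 99·m + 9·b = -186;  9·m + 5·b = -10.
(Σt·t = 99, Σt = 9, Σ1 = 5, Σt·v = -186, Σv = -10.)
det = 99·5 − 9² = 414.
m = ((-186)·5 − 9·(-10))/414 = -140/69; b = (99·(-10) − 9·(-186))/414 = 38/23.
At t = 11: v̂ = (-140/69)·(11) + (38/23)·(1) = -62/3.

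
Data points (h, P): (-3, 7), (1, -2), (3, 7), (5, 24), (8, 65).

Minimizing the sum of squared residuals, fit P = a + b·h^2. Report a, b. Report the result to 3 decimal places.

a = -2.680, b = 1.059

Sums needed: Σ1 = 5, Σh^2 = 108, Σh^2·h^2 = 4884.
For MᵀP: ΣP = 101, Σh^2·P = 4884.
Δ = 5·4884 − 108² = 12756.
a = (101·4884 − 108·4884)/12756 = -2849/1063; b = (5·4884 − 108·101)/12756 = 1126/1063.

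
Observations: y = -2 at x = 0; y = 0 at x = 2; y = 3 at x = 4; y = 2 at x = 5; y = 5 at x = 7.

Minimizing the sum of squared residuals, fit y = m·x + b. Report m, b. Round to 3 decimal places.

With design matrix M, MᵀM = [[94, 18]; [18, 5]] and Mᵀy = [57, 8]ᵀ.
Determinant 94·5 − 18² = 146.
m = (57·5 − 18·8)/146 = 141/146; b = (94·8 − 18·57)/146 = -137/73.

m = 0.966, b = -1.877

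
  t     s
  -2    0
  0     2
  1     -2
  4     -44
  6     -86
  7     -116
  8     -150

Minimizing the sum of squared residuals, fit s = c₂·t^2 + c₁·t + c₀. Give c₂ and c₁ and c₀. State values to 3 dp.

Entries of MᵀM: Σt^2·t^2 = 8066, Σt^2·t = 1128, Σt^2 = 170, Σt·t = 170, Σt = 24, Σ1 = 7.
And Σt^2·s = -19086, Σt·s = -2706, Σs = -396.
Normal equations: [[8066, 1128, 170]; [1128, 170, 24]; [170, 24, 7]]·[c₂, c₁, c₀]ᵀ = [-19086, -2706, -396]ᵀ.
Solving the 3×3 system (Gaussian elimination) gives c₂ = -167205/84329, c₁ = -257073/84329, c₀ = 171474/84329.

c₂ = -1.983, c₁ = -3.048, c₀ = 2.033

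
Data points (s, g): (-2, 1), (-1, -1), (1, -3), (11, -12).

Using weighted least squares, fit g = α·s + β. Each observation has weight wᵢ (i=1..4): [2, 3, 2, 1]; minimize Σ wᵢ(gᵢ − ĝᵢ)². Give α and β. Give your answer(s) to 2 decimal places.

α = -0.96, β = -1.65

XᵀWX·[α, β]ᵀ = XᵀWg reads: 134·α + 6·β = -139;  6·α + 8·β = -19.
Δ = 134·8 − 6² = 1036.
α = ((-139)·8 − 6·(-19))/1036 = -499/518; β = (134·(-19) − 6·(-139))/1036 = -428/259.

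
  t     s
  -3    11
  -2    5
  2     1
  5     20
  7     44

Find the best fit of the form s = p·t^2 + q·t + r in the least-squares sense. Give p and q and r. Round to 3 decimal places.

p = 1.065, q = -0.989, r = -1.400

Compute the Gram sums: Σt^2·t^2 = 3139, Σt^2·t = 441, Σt^2 = 91, Σt·t = 91, Σt = 9, Σ1 = 5.
Right-hand side: Σt^2·s = 2779, Σt·s = 367, Σs = 81.
MᵀM·[p, q, r]ᵀ = Mᵀs becomes [[3139, 441, 91]; [441, 91, 9]; [91, 9, 5]]·[p, q, r]ᵀ = [2779, 367, 81]ᵀ.
Inverting the 3×3 Gram matrix, [p, q, r]ᵀ = [4123/3872, -3829/3872, -1355/968]ᵀ.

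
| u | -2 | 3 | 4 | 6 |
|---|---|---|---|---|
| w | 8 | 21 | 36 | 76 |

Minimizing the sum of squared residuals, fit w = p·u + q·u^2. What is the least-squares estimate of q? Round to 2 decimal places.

q = 2.04

With design matrix A, AᵀA = [[65, 299]; [299, 1649]] and Aᵀw = [647, 3533]ᵀ.
Eliminating q: 1649·(row 1) − 299·(row 2) gives 17784·p = 1649·647 − 299·3533 = 10536, so p = 439/741.
Then q = (3533 − 299·(439/741))/1649 = 116/57.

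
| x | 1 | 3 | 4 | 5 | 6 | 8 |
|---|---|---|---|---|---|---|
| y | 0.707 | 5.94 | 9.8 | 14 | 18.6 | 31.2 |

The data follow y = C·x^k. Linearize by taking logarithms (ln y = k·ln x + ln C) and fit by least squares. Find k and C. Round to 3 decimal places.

k = 1.820, C = 0.744

Let Y = ln y. Fitting Y = k·ln x + ln C by least squares:
Σln x = 7.9655, Σ(ln x)² = 13.2535, Σln y = 12.7200, Σln x·ln y = 21.7606.
Equations: 13.2535·k + 7.9655·ln C = 21.7606;  7.9655·k + 6·ln C = 12.7200.
Solving (det = 16.0713): k = 1.81951, ln C = -0.29557, so C = exp(-0.29557) = 0.74411.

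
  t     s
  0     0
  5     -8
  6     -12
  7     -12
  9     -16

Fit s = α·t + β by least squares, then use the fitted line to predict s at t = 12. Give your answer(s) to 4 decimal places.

Compute the Gram sums: Σt·t = 191, Σt = 27, Σ1 = 5.
Moment sums: Σt·s = -340, Σs = -48.
Eliminating β: 5·(row 1) − 27·(row 2) gives 226·α = 5·(-340) − 27·(-48) = -404, so α = -202/113.
Then β = ((-48) − 27·(-202/113))/5 = 6/113.
At t = 12: ŝ = (-202/113)·(12) + (6/113)·(1) = -2418/113.

ŝ = -21.3982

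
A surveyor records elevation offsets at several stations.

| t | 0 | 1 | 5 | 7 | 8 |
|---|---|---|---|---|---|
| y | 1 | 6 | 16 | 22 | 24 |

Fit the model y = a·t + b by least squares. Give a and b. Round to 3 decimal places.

a = 2.799, b = 2.043

From the data, Σt·t = 139, Σt = 21, Σ1 = 5.
And Σt·y = 432, Σy = 69.
So AᵀA·[a, b]ᵀ = Aᵀy: [[139, 21]; [21, 5]]·[a, b]ᵀ = [432, 69]ᵀ.
Δ = 139·5 − 21² = 254.
a = (432·5 − 21·69)/254 = 711/254; b = (139·69 − 21·432)/254 = 519/254.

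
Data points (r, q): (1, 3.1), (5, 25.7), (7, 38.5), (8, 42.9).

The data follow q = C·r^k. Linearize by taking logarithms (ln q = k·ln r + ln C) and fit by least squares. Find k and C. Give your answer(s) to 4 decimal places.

Taking logs, ln q = k·ln r + ln C, so regress ln q on ln r.
AᵀA = [[10.7009, 5.6348]; [5.6348, 4]], rhs = [20.1452, 11.7874]ᵀ  (here Σln r = 5.6348, Σ(ln r)² = 10.7009, Σln q = 11.7874, Σln r·ln q = 20.1452).
Slope k = (n·Σln r·ln q − Σln r·Σln q)/(n·Σ(ln r)² − (Σln r)²) = (4·20.1452 − 5.6348·11.7874)/11.0529 = 1.28123; ln C = (Σln q − k·Σln r)/n = 1.14199, so C = exp(1.14199) = 3.13300.

k = 1.2812, C = 3.1330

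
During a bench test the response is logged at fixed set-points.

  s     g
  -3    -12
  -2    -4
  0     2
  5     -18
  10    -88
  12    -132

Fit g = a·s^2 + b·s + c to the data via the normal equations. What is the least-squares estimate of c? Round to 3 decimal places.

c = 1.930

The normal system XᵀX·[a, b, c]ᵀ = Xᵀg is [[31458, 2818, 282]; [2818, 282, 22]; [282, 22, 6]]·[a, b, c]ᵀ = [-28382, -2510, -252]ᵀ.
Solving the 3×3 system (Gaussian elimination) gives a = -187585/180906, b = 79031/60302, c = 174551/90453.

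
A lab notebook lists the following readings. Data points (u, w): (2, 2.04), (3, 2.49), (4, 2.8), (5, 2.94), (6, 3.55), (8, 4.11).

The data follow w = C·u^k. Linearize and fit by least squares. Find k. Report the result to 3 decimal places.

Taking logs, ln w = k·ln u + ln C, so regress ln w on ln u.
Over the data: Σln u = 8.6587, Σ(ln u)² = 13.7340, Σln w = 6.4136, Σln u·ln w = 9.8686.
Normal system: [[13.7340, 8.6587]; [8.6587, 6]]·[k, ln C]ᵀ = [9.8686, 6.4136]ᵀ.
Solving (det = 7.4309): k = 0.49496, ln C = 0.35466.

k = 0.495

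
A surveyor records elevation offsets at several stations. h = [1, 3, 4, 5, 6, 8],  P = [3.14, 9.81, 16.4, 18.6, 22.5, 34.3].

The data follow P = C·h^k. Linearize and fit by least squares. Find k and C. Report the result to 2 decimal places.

k = 1.14, C = 3.07

Let Y = ln P. Fitting Y = k·ln h + ln C by least squares:
AᵀA = [[13.2535, 7.9655]; [7.9655, 6]], rhs = [24.0209, 15.7967]ᵀ  (here Σln h = 7.9655, Σ(ln h)² = 13.2535, Σln P = 15.7967, Σln h·ln P = 24.0209).
Solving (det = 16.0713): k = 1.13841, ln C = 1.12145, so C = exp(1.12145) = 3.06929.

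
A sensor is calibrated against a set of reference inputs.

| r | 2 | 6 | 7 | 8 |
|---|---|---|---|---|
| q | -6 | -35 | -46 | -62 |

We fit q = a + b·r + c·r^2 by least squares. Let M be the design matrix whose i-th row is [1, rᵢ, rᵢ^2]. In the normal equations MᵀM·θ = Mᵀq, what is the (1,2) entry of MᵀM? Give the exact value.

Row 1 ↔ basis 1, column 2 ↔ basis r, so (MᵀM)_{1,2} = Σᵢ r = (1)·(2) + (1)·(6) + (1)·(7) + (1)·(8) = 23.

23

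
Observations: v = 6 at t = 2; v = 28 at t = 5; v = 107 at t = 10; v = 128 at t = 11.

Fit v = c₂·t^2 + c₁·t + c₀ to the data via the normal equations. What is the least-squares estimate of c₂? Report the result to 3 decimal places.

c₂ = 1.029

Compute the Gram sums: Σt^2·t^2 = 25282, Σt^2·t = 2464, Σt^2 = 250, Σt·t = 250, Σt = 28, Σ1 = 4.
Moment sums: Σt^2·v = 26912, Σt·v = 2630, Σv = 269.
Row-reducing yields c₂ = 1335/1298, c₁ = 152/649, c₀ = 1725/1298.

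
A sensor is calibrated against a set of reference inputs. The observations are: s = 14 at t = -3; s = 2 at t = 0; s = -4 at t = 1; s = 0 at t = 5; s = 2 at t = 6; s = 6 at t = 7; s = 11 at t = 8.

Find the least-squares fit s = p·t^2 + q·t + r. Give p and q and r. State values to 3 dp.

p = 0.536, q = -2.941, r = 0.429

Setting ∂/∂p … = 0 gives: 8500·p + 1170·q + 184·r = 1192;  1170·p + 184·q + 24·r = 96;  184·p + 24·q + 7·r = 31.
Row-reducing yields p = 25612/47803, q = -140592/47803, r = 20499/47803.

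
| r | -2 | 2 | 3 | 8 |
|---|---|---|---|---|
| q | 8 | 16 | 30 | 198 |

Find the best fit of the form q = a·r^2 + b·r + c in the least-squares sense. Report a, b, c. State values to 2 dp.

Entries of AᵀA: Σr^2·r^2 = 4209, Σr^2·r = 539, Σr^2 = 81, Σr·r = 81, Σr = 11, Σ1 = 4.
For Aᵀq: Σr^2·q = 13038, Σr·q = 1690, Σq = 252.
Inverting the 3×3 Gram matrix, [a, b, c]ᵀ = [1748/607, 1032/607, 6/607]ᵀ.

a = 2.88, b = 1.70, c = 0.01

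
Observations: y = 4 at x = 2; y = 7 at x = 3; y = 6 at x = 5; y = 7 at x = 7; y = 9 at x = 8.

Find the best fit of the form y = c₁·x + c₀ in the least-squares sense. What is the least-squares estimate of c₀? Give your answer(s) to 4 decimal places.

Normal-equation sums: Σx·x = 151, Σx = 25, Σ1 = 5.
For Aᵀy: Σx·y = 180, Σy = 33.
Eliminating c₀: 5·(row 1) − 25·(row 2) gives 130·c₁ = 5·180 − 25·33 = 75, so c₁ = 15/26.
Then c₀ = (33 − 25·(15/26))/5 = 483/130.

c₀ = 3.7154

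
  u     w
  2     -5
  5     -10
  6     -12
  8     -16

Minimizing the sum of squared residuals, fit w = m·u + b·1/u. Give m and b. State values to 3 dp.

m = -1.951, b = -2.092

Normal-equation sums: Σu·u = 129, Σu·1/u = 4, Σ1/u·1/u = 4801/14400.
And Σu·w = -260, Σ1/u·w = -17/2.
So MᵀM·[m, b]ᵀ = Mᵀw: [[129, 4]; [4, 4801/14400]]·[m, b]ᵀ = [-260, -17/2]ᵀ.
Δ = 129·(4801/14400) − 4² = 129643/4800.
m = ((-260)·(4801/14400) − 4·(-17/2))/(129643/4800) = -758660/388929; b = (129·(-17/2) − 4·(-260))/(129643/4800) = -271200/129643.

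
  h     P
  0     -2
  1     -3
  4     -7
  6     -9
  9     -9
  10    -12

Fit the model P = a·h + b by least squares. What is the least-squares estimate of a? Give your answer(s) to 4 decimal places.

Compute the Gram sums: Σh·h = 234, Σh = 30, Σ1 = 6.
Moment sums: Σh·P = -286, ΣP = -42.
Eliminating b: 6·(row 1) − 30·(row 2) gives 504·a = 6·(-286) − 30·(-42) = -456, so a = -19/21.
Then b = ((-42) − 30·(-19/21))/6 = -52/21.

a = -0.9048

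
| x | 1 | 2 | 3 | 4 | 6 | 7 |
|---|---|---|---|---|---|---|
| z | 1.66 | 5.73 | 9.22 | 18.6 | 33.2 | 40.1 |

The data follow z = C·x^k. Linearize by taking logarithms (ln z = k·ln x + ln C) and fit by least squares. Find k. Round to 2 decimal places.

k = 1.65

Taking logs, ln z = k·ln x + ln C, so regress ln z on ln x.
XᵀX = [[10.6062, 6.9157]; [6.9157, 6]], rhs = [21.1616, 14.5910]ᵀ  (here Σln x = 6.9157, Σ(ln x)² = 10.6062, Σln z = 14.5910, Σln x·ln z = 21.1616).
Solving (det = 15.8099): k = 1.64850, ln C = 0.53174.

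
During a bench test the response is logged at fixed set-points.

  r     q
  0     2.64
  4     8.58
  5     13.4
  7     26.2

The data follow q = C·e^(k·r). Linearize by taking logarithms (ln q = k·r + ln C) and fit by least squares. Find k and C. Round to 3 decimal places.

k = 0.327, C = 2.550

Let Y = ln q. Fitting Y = k·r + ln C by least squares:
Σr = 16.0000, Σ(r)² = 90.0000, Σln q = 8.9812, Σr·ln q = 44.4343.
Equations: 90.0000·k + 16.0000·ln C = 44.4343;  16.0000·k + 4·ln C = 8.9812.
Solving (det = 104.0000): k = 0.32729, ln C = 0.93617, so C = exp(0.93617) = 2.55018.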